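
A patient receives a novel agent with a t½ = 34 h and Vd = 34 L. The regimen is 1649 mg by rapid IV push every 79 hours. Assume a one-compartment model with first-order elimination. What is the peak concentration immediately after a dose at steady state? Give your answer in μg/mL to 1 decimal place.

τ/t½ = 79/34 ≈ 2.3235, so fraction remaining f = (1/2)^(79/34) ≈ 0.1998.
Accumulation ratio R = 1/(1 − f) ≈ 1/0.8002 ≈ 1.2497.
Each bolus raises the concentration by D/Vd = 1649/34 ≈ 48.500 μg/mL.
Steady-state peak Cmax,ss = C₀·R ≈ 48.500 × 1.2497 ≈ 60.610 μg/mL.

60.6 μg/mL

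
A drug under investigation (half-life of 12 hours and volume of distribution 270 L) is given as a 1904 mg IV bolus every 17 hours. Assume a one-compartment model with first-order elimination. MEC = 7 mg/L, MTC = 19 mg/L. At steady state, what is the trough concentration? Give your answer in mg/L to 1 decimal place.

4.2 mg/L

τ/t½ = 17/12 ≈ 1.4167, so fraction remaining f = (1/2)^(17/12) ≈ 0.3746.
At steady state, accumulation factor R = 1/(1 − e^(−kτ)) ≈ 1.5990.
Single-dose peak C₀ = D/Vd = 1904/270 ≈ 7.052 mg/L.
Cmax,ss = C₀/(1 − f) ≈ 7.052/0.6254 ≈ 11.276 mg/L.
Steady-state trough Cmin,ss = Cmax,ss·f ≈ 11.276 × 0.3746 ≈ 4.224 mg/L.
Trough 4.2 mg/L vs MEC 7 mg/L: subtherapeutic.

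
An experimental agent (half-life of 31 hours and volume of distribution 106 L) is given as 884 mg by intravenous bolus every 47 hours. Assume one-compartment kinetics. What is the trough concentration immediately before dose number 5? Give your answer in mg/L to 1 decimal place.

4.4 mg/L

f = (1/2)^(τ/t½) = (1/2)^(47/31) ≈ 0.3496.
C₀ = D/Vd = 884/106 ≈ 8.340 mg/L.
Before the 5th dose, 4 doses have been given. Superposition: Cmin = C₀·(f + f² + … + f^4).
≈ 8.340 × (0.3496 + 0.1222 + 0.0427 + 0.0149) ≈ 8.340 × 0.5294 ≈ 4.415 mg/L.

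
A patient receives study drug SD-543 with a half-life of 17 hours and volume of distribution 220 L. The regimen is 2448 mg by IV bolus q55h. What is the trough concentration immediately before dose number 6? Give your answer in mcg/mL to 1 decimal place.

1.3 mcg/mL

f = (1/2)^(τ/t½) = (1/2)^(55/17) ≈ 0.1062.
C₀ = D/Vd = 2448/220 ≈ 11.127 mcg/mL.
Before the 6th dose, 5 doses have been given. Superposition: Cmin = C₀·(f + f² + … + f^5).
≈ 11.127 × (0.1062 + 0.0113 + 0.0012 + 0.0001 + 0.0000) ≈ 11.127 × 0.1188 ≈ 1.322 mcg/mL.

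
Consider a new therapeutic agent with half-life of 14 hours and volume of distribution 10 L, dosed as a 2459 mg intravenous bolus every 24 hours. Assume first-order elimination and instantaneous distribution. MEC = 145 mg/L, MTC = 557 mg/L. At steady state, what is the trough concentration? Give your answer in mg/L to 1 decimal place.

τ/t½ = 24/14 ≈ 1.7143, so fraction remaining f = (1/2)^(24/14) ≈ 0.3048.
Single-dose peak C₀ = D/Vd = 2459/10 ≈ 245.900 mg/L.
Steady-state trough Cmin,ss = C₀·f/(1−f) ≈ 245.900 × 0.3048/0.6952 ≈ 107.811 mg/L.
Trough 107.8 mg/L vs MEC 145 mg/L: subtherapeutic.

107.8 mg/L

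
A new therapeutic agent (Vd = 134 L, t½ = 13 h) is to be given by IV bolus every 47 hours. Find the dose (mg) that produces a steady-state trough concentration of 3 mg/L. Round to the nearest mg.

4525 mg

τ/t½ = 47/13 ≈ 3.6154, so f = (1/2)^(47/13) ≈ 0.081594.
Cmin,ss = (D/Vd)·f/(1−f), so D = Cmin,ss·Vd·(1−f)/f.
D = 3 × 134 × (1−f)/f ≈ 3 × 134 × 11.25580 ≈ 4524.83 mg.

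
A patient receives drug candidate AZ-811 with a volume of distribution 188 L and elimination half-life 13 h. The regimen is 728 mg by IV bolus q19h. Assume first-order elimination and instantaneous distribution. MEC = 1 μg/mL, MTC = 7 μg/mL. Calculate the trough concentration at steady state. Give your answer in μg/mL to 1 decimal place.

Over one 19-h interval, 19/13 ≈ 1.4615 half-lives elapse, leaving f ≈ 0.3631 of each dose.
At steady state, accumulation factor R = 1/(1 − e^(−kτ)) ≈ 1.5701.
Single-dose peak C₀ = D/Vd = 728/188 ≈ 3.872 μg/mL.
Cmax,ss = C₀/(1 − f) ≈ 3.872/0.6369 ≈ 6.079 μg/mL.
One interval later, Cmin,ss = Cmax,ss·e^(−kτ) ≈ 6.079 × 0.3631 ≈ 2.207 μg/mL.
Trough 2.2 μg/mL vs MEC 1 μg/mL: adequate.

2.2 μg/mL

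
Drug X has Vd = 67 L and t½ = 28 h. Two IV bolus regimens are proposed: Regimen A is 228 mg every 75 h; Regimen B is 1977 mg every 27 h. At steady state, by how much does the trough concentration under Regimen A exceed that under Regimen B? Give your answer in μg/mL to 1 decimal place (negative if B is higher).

-30.4 μg/mL

Regimen A: f = (1/2)^(75/28) ≈ 0.1562; Cmin,ss = (228/67)·f/(1−f) ≈ 0.630 μg/mL.
Regimen B: f = (1/2)^(27/28) ≈ 0.5125; Cmin,ss = (1977/67)·f/(1−f) ≈ 31.021 μg/mL.
Difference ≈ 0.630 − 31.021 ≈ -30.391 μg/mL.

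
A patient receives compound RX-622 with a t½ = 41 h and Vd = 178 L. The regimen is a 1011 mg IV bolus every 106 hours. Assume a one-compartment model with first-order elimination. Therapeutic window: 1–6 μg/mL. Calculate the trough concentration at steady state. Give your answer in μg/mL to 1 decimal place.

k = ln2/t½ = ln2/41 ≈ 0.016906 h⁻¹; fraction remaining f = e^(−kτ) = e^(−0.016906×106) ≈ 0.1666.
Accumulation ratio R = 1/(1 − f) ≈ 1/0.8334 ≈ 1.1999.
Single-dose peak C₀ = D/Vd = 1011/178 ≈ 5.680 μg/mL.
Cmax,ss = C₀/(1 − f) ≈ 5.680/0.8334 ≈ 6.815 μg/mL.
Steady-state trough Cmin,ss = Cmax,ss·f ≈ 6.815 × 0.1666 ≈ 1.135 μg/mL.
Trough 1.1 μg/mL vs MEC 1 μg/mL: adequate.

1.1 μg/mL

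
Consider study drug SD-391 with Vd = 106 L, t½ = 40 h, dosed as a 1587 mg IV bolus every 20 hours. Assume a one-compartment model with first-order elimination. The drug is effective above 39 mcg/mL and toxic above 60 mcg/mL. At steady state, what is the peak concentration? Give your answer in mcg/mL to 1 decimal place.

51.1 mcg/mL

τ/t½ = 20/40 ≈ 0.5, so fraction remaining f = (1/2)^(20/40) ≈ 0.7071.
At steady state, accumulation factor R = 1/(1 − e^(−kτ)) ≈ 3.4141.
Each bolus raises the concentration by D/Vd = 1587/106 ≈ 14.972 mcg/mL.
Steady-state peak Cmax,ss = C₀·R ≈ 14.972 × 3.4141 ≈ 51.116 mcg/mL.
Peak 51.1 mcg/mL vs MTC 60 mcg/mL: below toxic threshold.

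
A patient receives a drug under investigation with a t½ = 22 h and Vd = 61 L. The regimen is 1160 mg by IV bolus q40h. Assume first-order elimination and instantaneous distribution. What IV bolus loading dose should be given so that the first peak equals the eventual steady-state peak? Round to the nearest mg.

1619 mg

f = (1/2)^(40/22) ≈ 0.283578; accumulation ratio R = 1/(1−f) ≈ 1.39583.
Loading dose to hit Cmax,ss on first dose: D_load = D_maint·R ≈ 1160 × 1.39583 ≈ 1619.16 mg.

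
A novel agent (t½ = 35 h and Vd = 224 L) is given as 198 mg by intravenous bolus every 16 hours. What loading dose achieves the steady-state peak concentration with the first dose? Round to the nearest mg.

729 mg

f = (1/2)^(16/35) ≈ 0.728427; accumulation ratio R = 1/(1−f) ≈ 3.68225.
Loading dose to hit Cmax,ss on first dose: D_load = D_maint·R ≈ 198 × 3.68225 ≈ 729.09 mg.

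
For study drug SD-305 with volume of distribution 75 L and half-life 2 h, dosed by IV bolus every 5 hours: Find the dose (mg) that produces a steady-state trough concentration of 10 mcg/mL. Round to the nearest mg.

τ/t½ = 5/2 ≈ 2.5, so f = (1/2)^(5/2) ≈ 0.176777.
Cmin,ss = (D/Vd)·f/(1−f), so D = Cmin,ss·Vd·(1−f)/f.
D = 10 × 75 × (1−f)/f ≈ 10 × 75 × 4.65684 ≈ 3492.63 mg.

3493 mg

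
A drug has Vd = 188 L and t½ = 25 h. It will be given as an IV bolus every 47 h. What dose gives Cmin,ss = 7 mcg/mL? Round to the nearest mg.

τ/t½ = 47/25 ≈ 1.88, so f = (1/2)^(47/25) ≈ 0.271684.
Cmin,ss = (D/Vd)·f/(1−f), so D = Cmin,ss·Vd·(1−f)/f.
D = 7 × 188 × (1−f)/f ≈ 7 × 188 × 2.68075 ≈ 3527.87 mg.

3528 mg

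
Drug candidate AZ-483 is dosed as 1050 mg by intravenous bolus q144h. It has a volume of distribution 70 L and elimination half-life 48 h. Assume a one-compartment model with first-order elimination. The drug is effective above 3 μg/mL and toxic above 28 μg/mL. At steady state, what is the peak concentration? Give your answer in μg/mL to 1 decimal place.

The dosing interval is 3 half-lives, so f = 2^(−3) = 0.125.
Accumulation ratio R = 1/(1 − f) = 1/0.875 = 8/7.
Single-dose peak C₀ = D/Vd = 1050/70 = 15 μg/mL.
Steady-state peak Cmax,ss = C₀·R = 15 × 8/7 ≈ 17.143 μg/mL.
Peak 17.1 μg/mL vs MTC 28 μg/mL: below toxic threshold.

17.1 μg/mL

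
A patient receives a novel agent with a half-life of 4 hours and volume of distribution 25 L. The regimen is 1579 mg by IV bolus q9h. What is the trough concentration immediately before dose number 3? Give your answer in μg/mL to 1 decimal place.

16.1 μg/mL

f = (1/2)^(τ/t½) = (1/2)^(9/4) ≈ 0.2102.
C₀ = D/Vd = 1579/25 ≈ 63.160 μg/mL.
Before the 3rd dose, 2 doses have been given. Superposition: Cmin = C₀·(f + f²).
≈ 63.160 × (0.2102 + 0.0442) ≈ 63.160 × 0.2544 ≈ 16.068 μg/mL.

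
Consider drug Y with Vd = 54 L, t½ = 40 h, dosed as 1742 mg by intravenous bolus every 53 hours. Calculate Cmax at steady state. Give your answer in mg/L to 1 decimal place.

53.7 mg/L

k = ln2/t½ = ln2/40 ≈ 0.017329 h⁻¹; fraction remaining f = e^(−kτ) = e^(−0.017329×53) ≈ 0.3991.
Accumulation ratio R = 1/(1 − f) ≈ 1/0.6009 ≈ 1.6642.
Single-dose peak C₀ = D/Vd = 1742/54 ≈ 32.259 mg/L.
Steady-state peak Cmax,ss = C₀·R ≈ 32.259 × 1.6642 ≈ 53.685 mg/L.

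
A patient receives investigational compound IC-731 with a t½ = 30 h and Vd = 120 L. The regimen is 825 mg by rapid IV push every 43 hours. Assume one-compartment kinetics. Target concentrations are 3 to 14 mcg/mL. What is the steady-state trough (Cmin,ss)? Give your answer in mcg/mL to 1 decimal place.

4.0 mcg/mL

k = ln2/t½ = ln2/30 ≈ 0.023105 h⁻¹; fraction remaining f = e^(−kτ) = e^(−0.023105×43) ≈ 0.3703.
Accumulation ratio R = 1/(1 − f) ≈ 1/0.6297 ≈ 1.5881.
Single-dose peak C₀ = D/Vd = 825/120 ≈ 6.875 mcg/mL.
Cmax,ss = C₀/(1 − f) ≈ 6.875/0.6297 ≈ 10.918 mcg/mL.
Steady-state trough Cmin,ss = Cmax,ss·f ≈ 10.918 × 0.3703 ≈ 4.043 mcg/mL.
Trough 4.0 mcg/mL vs MEC 3 mcg/mL: adequate.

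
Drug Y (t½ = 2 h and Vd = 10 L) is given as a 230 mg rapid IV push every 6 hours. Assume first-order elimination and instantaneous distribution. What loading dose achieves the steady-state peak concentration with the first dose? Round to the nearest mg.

263 mg

f = (1/2)^(6/2) ≈ 0.125000; accumulation ratio R = 1/(1−f) ≈ 1.14286.
Loading dose to hit Cmax,ss on first dose: D_load = D_maint·R ≈ 230 × 1.14286 ≈ 262.86 mg.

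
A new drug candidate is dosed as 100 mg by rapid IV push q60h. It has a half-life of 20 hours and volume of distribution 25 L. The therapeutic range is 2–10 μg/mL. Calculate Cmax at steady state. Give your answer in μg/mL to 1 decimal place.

4.6 μg/mL

The dosing interval is 3 half-lives, so f = 2^(−3) = 0.125.
Accumulation ratio R = 1/(1 − f) = 1/0.875 = 8/7.
Single-dose peak C₀ = D/Vd = 100/25 = 4 μg/mL.
Steady-state peak Cmax,ss = C₀·R = 4 × 8/7 ≈ 4.571 μg/mL.
Peak 4.6 μg/mL vs MTC 10 μg/mL: below toxic threshold.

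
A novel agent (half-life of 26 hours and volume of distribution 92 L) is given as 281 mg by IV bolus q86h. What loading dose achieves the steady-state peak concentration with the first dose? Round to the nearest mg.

313 mg

f = (1/2)^(86/26) ≈ 0.100992; accumulation ratio R = 1/(1−f) ≈ 1.11234.
Loading dose to hit Cmax,ss on first dose: D_load = D_maint·R ≈ 281 × 1.11234 ≈ 312.57 mg.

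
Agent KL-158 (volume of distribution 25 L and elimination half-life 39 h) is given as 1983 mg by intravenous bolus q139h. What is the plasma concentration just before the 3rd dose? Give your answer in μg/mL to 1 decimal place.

f = (1/2)^(τ/t½) = (1/2)^(139/39) ≈ 0.0845.
C₀ = D/Vd = 1983/25 ≈ 79.320 μg/mL.
Before the 3rd dose, 2 doses have been given. Superposition: Cmin = C₀·(f + f²).
≈ 79.320 × (0.0845 + 0.0071) ≈ 79.320 × 0.0916 ≈ 7.266 μg/mL.

7.3 μg/mL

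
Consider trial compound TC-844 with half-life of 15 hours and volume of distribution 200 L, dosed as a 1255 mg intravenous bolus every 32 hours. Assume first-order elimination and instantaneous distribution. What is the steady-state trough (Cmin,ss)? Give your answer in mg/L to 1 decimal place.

1.9 mg/L

τ/t½ = 32/15 ≈ 2.1333, so fraction remaining f = (1/2)^(32/15) ≈ 0.2279.
Each bolus raises the concentration by D/Vd = 1255/200 ≈ 6.275 mg/L.
Steady-state trough Cmin,ss = C₀·f/(1−f) ≈ 6.275 × 0.2279/0.7721 ≈ 1.852 mg/L.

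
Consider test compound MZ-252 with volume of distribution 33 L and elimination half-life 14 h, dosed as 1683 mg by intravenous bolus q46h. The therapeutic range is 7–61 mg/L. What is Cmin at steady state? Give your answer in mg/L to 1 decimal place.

Over one 46-h interval, 46/14 ≈ 3.2857 half-lives elapse, leaving f ≈ 0.1025 of each dose.
Accumulation ratio R = 1/(1 − f) ≈ 1/0.8975 ≈ 1.1142.
Single-dose peak C₀ = D/Vd = 1683/33 ≈ 51.000 mg/L.
Steady-state peak Cmax,ss = C₀·R ≈ 51.000 × 1.1142 ≈ 56.824 mg/L.
Steady-state trough Cmin,ss = Cmax,ss·f ≈ 56.824 × 0.1025 ≈ 5.824 mg/L.
Trough 5.8 mg/L vs MEC 7 mg/L: subtherapeutic.

5.8 mg/L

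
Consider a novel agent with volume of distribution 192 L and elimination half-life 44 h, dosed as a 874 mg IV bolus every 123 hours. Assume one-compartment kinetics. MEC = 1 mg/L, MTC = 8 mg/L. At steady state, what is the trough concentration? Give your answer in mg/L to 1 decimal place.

0.8 mg/L

k = ln2/t½ = ln2/44 ≈ 0.015753 h⁻¹; fraction remaining f = e^(−kτ) = e^(−0.015753×123) ≈ 0.1440.
Accumulation ratio R = 1/(1 − f) ≈ 1/0.8560 ≈ 1.1682.
Each bolus raises the concentration by D/Vd = 874/192 ≈ 4.552 mg/L.
Steady-state peak Cmax,ss = C₀·R ≈ 4.552 × 1.1682 ≈ 5.318 mg/L.
One interval later, Cmin,ss = Cmax,ss·e^(−kτ) ≈ 5.318 × 0.1440 ≈ 0.766 mg/L.
Trough 0.8 mg/L vs MEC 1 mg/L: subtherapeutic.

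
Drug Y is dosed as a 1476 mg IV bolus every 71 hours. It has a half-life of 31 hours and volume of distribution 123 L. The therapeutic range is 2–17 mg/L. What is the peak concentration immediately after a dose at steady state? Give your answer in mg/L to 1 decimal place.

15.1 mg/L

k = ln2/t½ = ln2/31 ≈ 0.022360 h⁻¹; fraction remaining f = e^(−kτ) = e^(−0.022360×71) ≈ 0.2044.
Accumulation ratio R = 1/(1 − f) ≈ 1/0.7956 ≈ 1.2569.
Each bolus raises the concentration by D/Vd = 1476/123 ≈ 12.000 mg/L.
Steady-state peak Cmax,ss = C₀·R ≈ 12.000 × 1.2569 ≈ 15.083 mg/L.
Peak 15.1 mg/L vs MTC 17 mg/L: below toxic threshold.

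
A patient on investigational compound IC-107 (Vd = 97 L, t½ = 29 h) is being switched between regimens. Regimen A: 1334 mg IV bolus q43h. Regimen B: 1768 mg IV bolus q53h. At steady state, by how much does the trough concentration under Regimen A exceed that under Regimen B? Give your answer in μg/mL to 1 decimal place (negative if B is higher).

0.5 μg/mL

Regimen A: f = (1/2)^(43/29) ≈ 0.3578; Cmin,ss = (1334/97)·f/(1−f) ≈ 7.662 μg/mL.
Regimen B: f = (1/2)^(53/29) ≈ 0.2817; Cmin,ss = (1768/97)·f/(1−f) ≈ 7.148 μg/mL.
Difference ≈ 7.662 − 7.148 ≈ 0.514 μg/mL.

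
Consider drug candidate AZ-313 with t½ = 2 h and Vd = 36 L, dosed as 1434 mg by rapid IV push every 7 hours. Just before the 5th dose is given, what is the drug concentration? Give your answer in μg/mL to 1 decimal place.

3.9 μg/mL

f = (1/2)^(τ/t½) = (1/2)^(7/2) ≈ 0.0884.
C₀ = D/Vd = 1434/36 ≈ 39.833 μg/mL.
Before the 5th dose, 4 doses have been given. Superposition: Cmin = C₀·(f + f² + … + f^4).
≈ 39.833 × (0.0884 + 0.0078 + 0.0007 + 0.0001) ≈ 39.833 × 0.0970 ≈ 3.864 μg/mL.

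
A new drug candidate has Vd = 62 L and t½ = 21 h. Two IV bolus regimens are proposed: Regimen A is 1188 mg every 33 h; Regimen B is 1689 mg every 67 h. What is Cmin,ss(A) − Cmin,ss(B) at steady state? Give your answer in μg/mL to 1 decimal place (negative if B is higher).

Regimen A: f = (1/2)^(33/21) ≈ 0.3365; Cmin,ss = (1188/62)·f/(1−f) ≈ 9.718 μg/mL.
Regimen B: f = (1/2)^(67/21) ≈ 0.1095; Cmin,ss = (1689/62)·f/(1−f) ≈ 3.350 μg/mL.
Difference ≈ 9.718 − 3.350 ≈ 6.368 μg/mL.

6.4 μg/mL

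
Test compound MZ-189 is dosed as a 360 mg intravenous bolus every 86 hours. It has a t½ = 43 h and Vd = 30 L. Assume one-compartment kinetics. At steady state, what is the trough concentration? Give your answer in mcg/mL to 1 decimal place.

4.0 mcg/mL

τ = 86 h = 2 half-lives, so f = (1/2)^2 = 0.25.
At steady state, R = 1/(1 − 0.25) = 4/3.
Single-dose peak C₀ = D/Vd = 360/30 = 12 mcg/mL.
Steady-state peak Cmax,ss = C₀·R = 12 × 4/3 ≈ 16.000 mcg/mL.
Steady-state trough Cmin,ss = Cmax,ss·f ≈ 16.000 × 0.25 ≈ 4.000 mcg/mL.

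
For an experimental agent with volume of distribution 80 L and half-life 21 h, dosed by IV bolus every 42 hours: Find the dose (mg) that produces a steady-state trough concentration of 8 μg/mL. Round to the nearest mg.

τ/t½ = 42/21 ≈ 2, so f = (1/2)^(42/21) ≈ 0.250000.
Cmin,ss = (D/Vd)·f/(1−f), so D = Cmin,ss·Vd·(1−f)/f.
D = 8 × 80 × (1−f)/f ≈ 8 × 80 × 3.00000 ≈ 1920.00 mg.

1920 mg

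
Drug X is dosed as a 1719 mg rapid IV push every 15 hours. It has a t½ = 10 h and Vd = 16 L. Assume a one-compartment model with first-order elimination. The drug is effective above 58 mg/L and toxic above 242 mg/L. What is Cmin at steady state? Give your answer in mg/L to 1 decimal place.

Over one 15-h interval, 15/10 ≈ 1.5 half-lives elapse, leaving f ≈ 0.3536 of each dose.
At steady state, accumulation factor R = 1/(1 − e^(−kτ)) ≈ 1.5470.
Single-dose peak C₀ = D/Vd = 1719/16 ≈ 107.438 mg/L.
Steady-state peak Cmax,ss = C₀·R ≈ 107.438 × 1.5470 ≈ 166.207 mg/L.
Steady-state trough Cmin,ss = Cmax,ss·f ≈ 166.207 × 0.3536 ≈ 58.771 mg/L.
Trough 58.8 mg/L vs MEC 58 mg/L: adequate.

58.8 mg/L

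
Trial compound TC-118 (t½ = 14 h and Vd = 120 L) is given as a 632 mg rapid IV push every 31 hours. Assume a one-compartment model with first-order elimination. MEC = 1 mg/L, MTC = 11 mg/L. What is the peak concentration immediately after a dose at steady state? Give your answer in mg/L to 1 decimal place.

6.7 mg/L

Over one 31-h interval, 31/14 ≈ 2.2143 half-lives elapse, leaving f ≈ 0.2155 of each dose.
At steady state, accumulation factor R = 1/(1 − e^(−kτ)) ≈ 1.2747.
Each bolus raises the concentration by D/Vd = 632/120 ≈ 5.267 mg/L.
Steady-state peak Cmax,ss = C₀·R ≈ 5.267 × 1.2747 ≈ 6.714 mg/L.
Peak 6.7 mg/L vs MTC 11 mg/L: below toxic threshold.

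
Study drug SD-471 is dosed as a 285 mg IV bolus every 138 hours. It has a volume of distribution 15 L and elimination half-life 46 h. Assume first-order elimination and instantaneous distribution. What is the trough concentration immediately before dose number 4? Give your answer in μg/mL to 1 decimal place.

f = (1/2)^(τ/t½) = (1/2)^(138/46) ≈ 0.1250.
C₀ = D/Vd = 285/15 ≈ 19.000 μg/mL.
Before the 4th dose, 3 doses have been given. Superposition: Cmin = C₀·(f + f² + … + f^3).
≈ 19.000 × (0.1250 + 0.0156 + 0.0020) ≈ 19.000 × 0.1426 ≈ 2.709 μg/mL.

2.7 μg/mL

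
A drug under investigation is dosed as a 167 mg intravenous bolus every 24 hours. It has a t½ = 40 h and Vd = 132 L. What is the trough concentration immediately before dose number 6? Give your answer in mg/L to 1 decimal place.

2.1 mg/L

f = (1/2)^(τ/t½) = (1/2)^(24/40) ≈ 0.6598.
C₀ = D/Vd = 167/132 ≈ 1.265 mg/L.
Before the 6th dose, 5 doses have been given. Superposition: Cmin = C₀·(f + f² + … + f^5).
≈ 1.265 × (0.6598 + 0.4353 + 0.2872 + 0.1895 + 0.1250) ≈ 1.265 × 1.6968 ≈ 2.146 mg/L.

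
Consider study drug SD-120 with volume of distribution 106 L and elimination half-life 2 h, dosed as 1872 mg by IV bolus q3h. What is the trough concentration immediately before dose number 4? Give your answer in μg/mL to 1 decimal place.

9.2 μg/mL

f = (1/2)^(τ/t½) = (1/2)^(3/2) ≈ 0.3536.
C₀ = D/Vd = 1872/106 ≈ 17.660 μg/mL.
Before the 4th dose, 3 doses have been given. Superposition: Cmin = C₀·(f + f² + … + f^3).
≈ 17.660 × (0.3536 + 0.1250 + 0.0442) ≈ 17.660 × 0.5228 ≈ 9.233 μg/mL.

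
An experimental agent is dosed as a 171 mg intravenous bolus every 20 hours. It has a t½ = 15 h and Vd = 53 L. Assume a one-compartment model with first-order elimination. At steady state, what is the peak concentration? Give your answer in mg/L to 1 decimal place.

τ/t½ = 20/15 ≈ 1.3333, so fraction remaining f = (1/2)^(20/15) ≈ 0.3969.
Accumulation ratio R = 1/(1 − f) ≈ 1/0.6031 ≈ 1.6581.
Single-dose peak C₀ = D/Vd = 171/53 ≈ 3.226 mg/L.
Steady-state peak Cmax,ss = C₀·R ≈ 3.226 × 1.6581 ≈ 5.349 mg/L.

5.3 mg/L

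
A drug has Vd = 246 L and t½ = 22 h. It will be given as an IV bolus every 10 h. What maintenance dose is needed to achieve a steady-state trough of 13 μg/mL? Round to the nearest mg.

1184 mg

τ/t½ = 10/22 ≈ 0.45455, so f = (1/2)^(10/22) ≈ 0.729740.
Cmin,ss = (D/Vd)·f/(1−f), so D = Cmin,ss·Vd·(1−f)/f.
D = 13 × 246 × (1−f)/f ≈ 13 × 246 × 0.37035 ≈ 1184.38 mg.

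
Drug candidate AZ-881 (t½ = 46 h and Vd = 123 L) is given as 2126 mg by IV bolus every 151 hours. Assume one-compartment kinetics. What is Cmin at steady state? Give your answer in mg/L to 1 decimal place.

k = ln2/t½ = ln2/46 ≈ 0.015068 h⁻¹; fraction remaining f = e^(−kτ) = e^(−0.015068×151) ≈ 0.1028.
At steady state, accumulation factor R = 1/(1 − e^(−kτ)) ≈ 1.1146.
Each bolus raises the concentration by D/Vd = 2126/123 ≈ 17.285 mg/L.
Cmax,ss = C₀/(1 − f) ≈ 17.285/0.8972 ≈ 19.265 mg/L.
One interval later, Cmin,ss = Cmax,ss·e^(−kτ) ≈ 19.265 × 0.1028 ≈ 1.980 mg/L.

2.0 mg/L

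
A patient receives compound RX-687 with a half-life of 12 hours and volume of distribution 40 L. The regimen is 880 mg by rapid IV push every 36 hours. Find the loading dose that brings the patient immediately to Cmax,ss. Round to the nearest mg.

f = (1/2)^(36/12) ≈ 0.125000; accumulation ratio R = 1/(1−f) ≈ 1.14286.
Loading dose to hit Cmax,ss on first dose: D_load = D_maint·R ≈ 880 × 1.14286 ≈ 1005.72 mg.

1006 mg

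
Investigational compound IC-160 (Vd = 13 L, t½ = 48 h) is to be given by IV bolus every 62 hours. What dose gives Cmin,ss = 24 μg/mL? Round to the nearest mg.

τ/t½ = 62/48 ≈ 1.2917, so f = (1/2)^(62/48) ≈ 0.408479.
Cmin,ss = (D/Vd)·f/(1−f), so D = Cmin,ss·Vd·(1−f)/f.
D = 24 × 13 × (1−f)/f ≈ 24 × 13 × 1.44811 ≈ 451.81 mg.

452 mg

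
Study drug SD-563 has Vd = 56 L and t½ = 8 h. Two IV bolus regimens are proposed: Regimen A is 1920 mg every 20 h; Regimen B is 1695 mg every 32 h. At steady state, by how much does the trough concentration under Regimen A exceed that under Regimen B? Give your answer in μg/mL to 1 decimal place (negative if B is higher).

Regimen A: f = (1/2)^(20/8) ≈ 0.1768; Cmin,ss = (1920/56)·f/(1−f) ≈ 7.364 μg/mL.
Regimen B: f = (1/2)^(32/8) ≈ 0.0625; Cmin,ss = (1695/56)·f/(1−f) ≈ 2.018 μg/mL.
Difference ≈ 7.364 − 2.018 ≈ 5.346 μg/mL.

5.3 μg/mL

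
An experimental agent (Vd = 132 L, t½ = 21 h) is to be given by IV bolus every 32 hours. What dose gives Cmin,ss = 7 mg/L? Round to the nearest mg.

τ/t½ = 32/21 ≈ 1.5238, so f = (1/2)^(32/21) ≈ 0.347766.
Cmin,ss = (D/Vd)·f/(1−f), so D = Cmin,ss·Vd·(1−f)/f.
D = 7 × 132 × (1−f)/f ≈ 7 × 132 × 1.87550 ≈ 1732.96 mg.

1733 mg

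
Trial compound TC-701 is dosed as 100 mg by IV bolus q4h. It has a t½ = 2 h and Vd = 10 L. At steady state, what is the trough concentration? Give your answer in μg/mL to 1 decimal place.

τ = 4 h = 2 half-lives, so f = (1/2)^2 = 0.25.
At steady state, R = 1/(1 − 0.25) = 4/3.
Single-dose peak C₀ = D/Vd = 100/10 = 10 μg/mL.
Steady-state peak Cmax,ss = C₀·R = 10 × 4/3 ≈ 13.333 μg/mL.
Steady-state trough Cmin,ss = Cmax,ss·f ≈ 13.333 × 0.25 ≈ 3.333 μg/mL.

3.3 μg/mL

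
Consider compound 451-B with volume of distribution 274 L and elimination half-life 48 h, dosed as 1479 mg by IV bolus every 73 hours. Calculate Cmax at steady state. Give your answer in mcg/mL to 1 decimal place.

τ/t½ = 73/48 ≈ 1.5208, so fraction remaining f = (1/2)^(73/48) ≈ 0.3485.
At steady state, accumulation factor R = 1/(1 − e^(−kτ)) ≈ 1.5349.
Single-dose peak C₀ = D/Vd = 1479/274 ≈ 5.398 mcg/mL.
Steady-state peak Cmax,ss = C₀·R ≈ 5.398 × 1.5349 ≈ 8.285 mcg/mL.

8.3 mcg/mL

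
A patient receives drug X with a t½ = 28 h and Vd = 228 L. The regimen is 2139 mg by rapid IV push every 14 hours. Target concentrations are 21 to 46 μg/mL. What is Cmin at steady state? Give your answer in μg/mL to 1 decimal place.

τ/t½ = 14/28 ≈ 0.5, so fraction remaining f = (1/2)^(14/28) ≈ 0.7071.
Accumulation ratio R = 1/(1 − f) ≈ 1/0.2929 ≈ 3.4141.
Single-dose peak C₀ = D/Vd = 2139/228 ≈ 9.382 μg/mL.
Cmax,ss = C₀/(1 − f) ≈ 9.382/0.2929 ≈ 32.031 μg/mL.
One interval later, Cmin,ss = Cmax,ss·e^(−kτ) ≈ 32.031 × 0.7071 ≈ 22.649 μg/mL.
Trough 22.6 μg/mL vs MEC 21 μg/mL: adequate.

22.6 μg/mL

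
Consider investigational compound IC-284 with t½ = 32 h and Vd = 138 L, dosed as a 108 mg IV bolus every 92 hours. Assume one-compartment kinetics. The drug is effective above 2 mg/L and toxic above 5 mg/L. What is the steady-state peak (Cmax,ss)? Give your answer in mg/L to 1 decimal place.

0.9 mg/L

Over one 92-h interval, 92/32 ≈ 2.875 half-lives elapse, leaving f ≈ 0.1363 of each dose.
Accumulation ratio R = 1/(1 − f) ≈ 1/0.8637 ≈ 1.1578.
Each bolus raises the concentration by D/Vd = 108/138 ≈ 0.783 mg/L.
Steady-state peak Cmax,ss = C₀·R ≈ 0.783 × 1.1578 ≈ 0.907 mg/L.
Peak 0.9 mg/L vs MTC 5 mg/L: below toxic threshold.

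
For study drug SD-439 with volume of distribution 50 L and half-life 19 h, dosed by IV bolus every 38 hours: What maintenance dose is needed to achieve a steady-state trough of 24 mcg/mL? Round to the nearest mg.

τ/t½ = 38/19 ≈ 2, so f = (1/2)^(38/19) ≈ 0.250000.
Cmin,ss = (D/Vd)·f/(1−f), so D = Cmin,ss·Vd·(1−f)/f.
D = 24 × 50 × (1−f)/f ≈ 24 × 50 × 3.00000 ≈ 3600.00 mg.

3600 mg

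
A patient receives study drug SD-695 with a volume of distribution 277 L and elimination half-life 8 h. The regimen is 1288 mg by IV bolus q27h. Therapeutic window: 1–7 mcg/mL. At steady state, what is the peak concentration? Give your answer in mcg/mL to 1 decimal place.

Over one 27-h interval, 27/8 ≈ 3.375 half-lives elapse, leaving f ≈ 0.0964 of each dose.
At steady state, accumulation factor R = 1/(1 − e^(−kτ)) ≈ 1.1067.
Single-dose peak C₀ = D/Vd = 1288/277 ≈ 4.650 mcg/mL.
Steady-state peak Cmax,ss = C₀·R ≈ 4.650 × 1.1067 ≈ 5.146 mcg/mL.
Peak 5.1 mcg/mL vs MTC 7 mcg/mL: below toxic threshold.

5.1 mcg/mL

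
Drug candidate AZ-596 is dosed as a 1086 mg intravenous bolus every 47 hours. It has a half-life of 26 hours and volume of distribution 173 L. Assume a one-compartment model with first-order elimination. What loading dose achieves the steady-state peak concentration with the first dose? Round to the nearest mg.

f = (1/2)^(47/26) ≈ 0.285647; accumulation ratio R = 1/(1−f) ≈ 1.39987.
Loading dose to hit Cmax,ss on first dose: D_load = D_maint·R ≈ 1086 × 1.39987 ≈ 1520.26 mg.

1520 mg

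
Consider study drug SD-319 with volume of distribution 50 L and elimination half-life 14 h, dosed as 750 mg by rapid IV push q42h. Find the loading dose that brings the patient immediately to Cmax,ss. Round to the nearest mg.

857 mg

f = (1/2)^(42/14) ≈ 0.125000; accumulation ratio R = 1/(1−f) ≈ 1.14286.
Loading dose to hit Cmax,ss on first dose: D_load = D_maint·R ≈ 750 × 1.14286 ≈ 857.14 mg.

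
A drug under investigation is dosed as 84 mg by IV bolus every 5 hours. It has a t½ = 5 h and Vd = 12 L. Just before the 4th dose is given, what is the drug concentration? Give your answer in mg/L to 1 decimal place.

6.1 mg/L

f = (1/2)^(τ/t½) = (1/2)^(5/5) ≈ 0.5000.
C₀ = D/Vd = 84/12 ≈ 7.000 mg/L.
Before the 4th dose, 3 doses have been given. Superposition: Cmin = C₀·(f + f² + … + f^3).
≈ 7.000 × (0.5000 + 0.2500 + 0.1250) ≈ 7.000 × 0.8750 ≈ 6.125 mg/L.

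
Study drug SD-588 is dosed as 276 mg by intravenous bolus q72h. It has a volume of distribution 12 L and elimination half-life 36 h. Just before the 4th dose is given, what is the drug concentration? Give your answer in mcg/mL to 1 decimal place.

7.5 mcg/mL

f = (1/2)^(τ/t½) = (1/2)^(72/36) ≈ 0.2500.
C₀ = D/Vd = 276/12 ≈ 23.000 mcg/mL.
Before the 4th dose, 3 doses have been given. Superposition: Cmin = C₀·(f + f² + … + f^3).
≈ 23.000 × (0.2500 + 0.0625 + 0.0156) ≈ 23.000 × 0.3281 ≈ 7.546 mcg/mL.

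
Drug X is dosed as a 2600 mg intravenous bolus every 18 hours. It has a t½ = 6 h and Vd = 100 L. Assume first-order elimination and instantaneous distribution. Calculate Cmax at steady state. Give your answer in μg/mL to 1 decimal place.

29.7 μg/mL

The dosing interval is 3 half-lives, so f = 2^(−3) = 0.125.
At steady state, R = 1/(1 − 0.125) = 8/7.
Single-dose peak C₀ = D/Vd = 2600/100 = 26 μg/mL.
Steady-state peak Cmax,ss = C₀·R = 26 × 8/7 ≈ 29.714 μg/mL.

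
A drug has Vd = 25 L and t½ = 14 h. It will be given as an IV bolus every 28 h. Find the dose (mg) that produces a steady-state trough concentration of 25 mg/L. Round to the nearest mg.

τ/t½ = 28/14 ≈ 2, so f = (1/2)^(28/14) ≈ 0.250000.
Cmin,ss = (D/Vd)·f/(1−f), so D = Cmin,ss·Vd·(1−f)/f.
D = 25 × 25 × (1−f)/f ≈ 25 × 25 × 3.00000 ≈ 1875.00 mg.

1875 mg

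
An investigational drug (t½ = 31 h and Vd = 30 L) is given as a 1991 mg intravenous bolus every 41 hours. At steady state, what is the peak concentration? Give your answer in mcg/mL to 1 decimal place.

τ/t½ = 41/31 ≈ 1.3226, so fraction remaining f = (1/2)^(41/31) ≈ 0.3998.
Accumulation ratio R = 1/(1 − f) ≈ 1/0.6002 ≈ 1.6661.
Each bolus raises the concentration by D/Vd = 1991/30 ≈ 66.367 mcg/mL.
Cmax,ss = C₀/(1 − f) ≈ 66.367/0.6002 ≈ 110.575 mcg/mL.

110.6 mcg/mL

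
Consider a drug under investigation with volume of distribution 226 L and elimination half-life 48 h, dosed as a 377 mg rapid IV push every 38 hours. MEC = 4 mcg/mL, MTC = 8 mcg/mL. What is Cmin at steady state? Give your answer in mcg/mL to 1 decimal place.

τ/t½ = 38/48 ≈ 0.79167, so fraction remaining f = (1/2)^(38/48) ≈ 0.5777.
Accumulation ratio R = 1/(1 − f) ≈ 1/0.4223 ≈ 2.3680.
Each bolus raises the concentration by D/Vd = 377/226 ≈ 1.668 mcg/mL.
Steady-state peak Cmax,ss = C₀·R ≈ 1.668 × 2.3680 ≈ 3.950 mcg/mL.
Steady-state trough Cmin,ss = Cmax,ss·f ≈ 3.950 × 0.5777 ≈ 2.282 mcg/mL.
Trough 2.3 mcg/mL vs MEC 4 mcg/mL: subtherapeutic.

2.3 mcg/mL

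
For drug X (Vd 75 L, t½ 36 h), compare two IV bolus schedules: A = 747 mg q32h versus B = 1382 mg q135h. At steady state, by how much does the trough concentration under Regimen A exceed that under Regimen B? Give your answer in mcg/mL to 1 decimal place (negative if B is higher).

10.2 mcg/mL

Regimen A: f = (1/2)^(32/36) ≈ 0.5400; Cmin,ss = (747/75)·f/(1−f) ≈ 11.692 mcg/mL.
Regimen B: f = (1/2)^(135/36) ≈ 0.0743; Cmin,ss = (1382/75)·f/(1−f) ≈ 1.479 mcg/mL.
Difference ≈ 11.692 − 1.479 ≈ 10.213 mcg/mL.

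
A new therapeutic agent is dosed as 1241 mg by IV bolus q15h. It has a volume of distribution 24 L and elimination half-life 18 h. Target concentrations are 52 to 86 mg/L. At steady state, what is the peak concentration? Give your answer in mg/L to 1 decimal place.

τ/t½ = 15/18 ≈ 0.83333, so fraction remaining f = (1/2)^(15/18) ≈ 0.5612.
At steady state, accumulation factor R = 1/(1 − e^(−kτ)) ≈ 2.2789.
Each bolus raises the concentration by D/Vd = 1241/24 ≈ 51.708 mg/L.
Steady-state peak Cmax,ss = C₀·R ≈ 51.708 × 2.2789 ≈ 117.837 mg/L.
Peak 117.8 mg/L vs MTC 86 mg/L: exceeds toxic threshold.

117.8 mg/L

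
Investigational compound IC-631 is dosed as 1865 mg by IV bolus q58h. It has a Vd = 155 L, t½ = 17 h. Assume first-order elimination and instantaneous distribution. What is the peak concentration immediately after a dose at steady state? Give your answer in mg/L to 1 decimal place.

k = ln2/t½ = ln2/17 ≈ 0.040773 h⁻¹; fraction remaining f = e^(−kτ) = e^(−0.040773×58) ≈ 0.0940.
At steady state, accumulation factor R = 1/(1 − e^(−kτ)) ≈ 1.1038.
Each bolus raises the concentration by D/Vd = 1865/155 ≈ 12.032 mg/L.
Cmax,ss = C₀/(1 − f) ≈ 12.032/0.9060 ≈ 13.280 mg/L.

13.3 mg/L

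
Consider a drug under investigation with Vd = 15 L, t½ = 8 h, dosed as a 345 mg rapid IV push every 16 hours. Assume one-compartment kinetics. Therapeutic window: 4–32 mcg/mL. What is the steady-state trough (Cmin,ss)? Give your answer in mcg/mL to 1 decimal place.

7.7 mcg/mL

The dosing interval is 2 half-lives, so f = 2^(−2) = 0.25.
At steady state, R = 1/(1 − 0.25) = 4/3.
Single-dose peak C₀ = D/Vd = 345/15 = 23 mcg/mL.
Steady-state peak Cmax,ss = C₀·R = 23 × 4/3 ≈ 30.667 mcg/mL.
Steady-state trough Cmin,ss = Cmax,ss·f ≈ 30.667 × 0.25 ≈ 7.667 mcg/mL.
Trough 7.7 mcg/mL vs MEC 4 mcg/mL: adequate.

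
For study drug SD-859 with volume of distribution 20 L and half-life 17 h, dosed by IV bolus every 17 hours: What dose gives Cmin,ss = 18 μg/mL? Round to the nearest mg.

360 mg

τ/t½ = 17/17 ≈ 1, so f = (1/2)^(17/17) ≈ 0.500000.
Cmin,ss = (D/Vd)·f/(1−f), so D = Cmin,ss·Vd·(1−f)/f.
D = 18 × 20 × (1−f)/f ≈ 18 × 20 × 1.00000 ≈ 360.00 mg.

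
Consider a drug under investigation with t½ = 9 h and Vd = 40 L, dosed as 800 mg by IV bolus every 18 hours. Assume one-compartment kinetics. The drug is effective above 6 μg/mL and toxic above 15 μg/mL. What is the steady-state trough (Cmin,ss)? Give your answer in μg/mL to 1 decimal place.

6.7 μg/mL

τ = 18 h = 2 half-lives, so f = (1/2)^2 = 0.25.
Accumulation ratio R = 1/(1 − f) = 1/0.75 = 4/3.
Single-dose peak C₀ = D/Vd = 800/40 = 20 μg/mL.
Steady-state peak Cmax,ss = C₀·R = 20 × 4/3 ≈ 26.667 μg/mL.
Steady-state trough Cmin,ss = Cmax,ss·f ≈ 26.667 × 0.25 ≈ 6.667 μg/mL.
Trough 6.7 μg/mL vs MEC 6 μg/mL: adequate.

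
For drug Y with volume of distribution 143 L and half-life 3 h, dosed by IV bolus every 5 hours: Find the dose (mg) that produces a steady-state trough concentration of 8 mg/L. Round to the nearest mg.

2488 mg

τ/t½ = 5/3 ≈ 1.6667, so f = (1/2)^(5/3) ≈ 0.314980.
Cmin,ss = (D/Vd)·f/(1−f), so D = Cmin,ss·Vd·(1−f)/f.
D = 8 × 143 × (1−f)/f ≈ 8 × 143 × 2.17480 ≈ 2487.97 mg.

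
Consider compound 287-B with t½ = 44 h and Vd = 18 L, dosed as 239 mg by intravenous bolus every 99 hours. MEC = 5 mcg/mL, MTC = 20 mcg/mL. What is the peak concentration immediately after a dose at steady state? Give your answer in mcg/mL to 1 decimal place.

16.8 mcg/mL

τ/t½ = 99/44 ≈ 2.25, so fraction remaining f = (1/2)^(99/44) ≈ 0.2102.
Accumulation ratio R = 1/(1 − f) ≈ 1/0.7898 ≈ 1.2661.
Each bolus raises the concentration by D/Vd = 239/18 ≈ 13.278 mcg/mL.
Steady-state peak Cmax,ss = C₀·R ≈ 13.278 × 1.2661 ≈ 16.811 mcg/mL.
Peak 16.8 mcg/mL vs MTC 20 mcg/mL: below toxic threshold.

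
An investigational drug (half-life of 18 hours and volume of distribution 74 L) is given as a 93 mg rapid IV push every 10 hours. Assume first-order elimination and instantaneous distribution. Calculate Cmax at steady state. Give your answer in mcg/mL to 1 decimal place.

3.9 mcg/mL

τ/t½ = 10/18 ≈ 0.55556, so fraction remaining f = (1/2)^(10/18) ≈ 0.6804.
Accumulation ratio R = 1/(1 − f) ≈ 1/0.3196 ≈ 3.1289.
Each bolus raises the concentration by D/Vd = 93/74 ≈ 1.257 mcg/mL.
Cmax,ss = C₀/(1 − f) ≈ 1.257/0.3196 ≈ 3.933 mcg/mL.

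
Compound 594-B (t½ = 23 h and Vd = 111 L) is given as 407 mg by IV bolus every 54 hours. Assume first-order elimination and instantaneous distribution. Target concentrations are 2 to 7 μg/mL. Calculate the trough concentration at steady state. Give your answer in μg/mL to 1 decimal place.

0.9 μg/mL

k = ln2/t½ = ln2/23 ≈ 0.030137 h⁻¹; fraction remaining f = e^(−kτ) = e^(−0.030137×54) ≈ 0.1964.
Accumulation ratio R = 1/(1 − f) ≈ 1/0.8036 ≈ 1.2444.
Single-dose peak C₀ = D/Vd = 407/111 ≈ 3.667 μg/mL.
Cmax,ss = C₀/(1 − f) ≈ 3.667/0.8036 ≈ 4.563 μg/mL.
Steady-state trough Cmin,ss = Cmax,ss·f ≈ 4.563 × 0.1964 ≈ 0.896 μg/mL.
Trough 0.9 μg/mL vs MEC 2 μg/mL: subtherapeutic.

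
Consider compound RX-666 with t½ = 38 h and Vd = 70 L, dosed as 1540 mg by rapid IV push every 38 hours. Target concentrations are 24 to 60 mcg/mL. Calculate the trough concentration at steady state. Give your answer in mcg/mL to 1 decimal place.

τ = 38 h = 1 half-life, so f = (1/2)^1 = 0.5.
At steady state, R = 1/(1 − 0.5) = 2/1.
Single-dose peak C₀ = D/Vd = 1540/70 = 22 mcg/mL.
Steady-state peak Cmax,ss = C₀·R = 22 × 2/1 ≈ 44.000 mcg/mL.
Steady-state trough Cmin,ss = Cmax,ss·f ≈ 44.000 × 0.5 ≈ 22.000 mcg/mL.
Trough 22.0 mcg/mL vs MEC 24 mcg/mL: subtherapeutic.

22.0 mcg/mL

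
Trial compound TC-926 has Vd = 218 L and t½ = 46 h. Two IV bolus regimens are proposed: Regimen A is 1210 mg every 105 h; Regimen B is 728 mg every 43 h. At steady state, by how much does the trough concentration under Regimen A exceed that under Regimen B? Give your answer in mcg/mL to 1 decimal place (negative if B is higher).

-2.2 mcg/mL

Regimen A: f = (1/2)^(105/46) ≈ 0.2055; Cmin,ss = (1210/218)·f/(1−f) ≈ 1.436 mcg/mL.
Regimen B: f = (1/2)^(43/46) ≈ 0.5231; Cmin,ss = (728/218)·f/(1−f) ≈ 3.663 mcg/mL.
Difference ≈ 1.436 − 3.663 ≈ -2.227 mcg/mL.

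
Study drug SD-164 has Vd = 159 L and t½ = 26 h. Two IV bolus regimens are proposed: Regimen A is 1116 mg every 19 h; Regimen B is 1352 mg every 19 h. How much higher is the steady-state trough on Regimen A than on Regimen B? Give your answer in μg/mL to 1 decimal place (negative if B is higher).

-2.3 μg/mL

Regimen A: f = (1/2)^(19/26) ≈ 0.6026; Cmin,ss = (1116/159)·f/(1−f) ≈ 10.643 μg/mL.
Regimen B: f = (1/2)^(19/26) ≈ 0.6026; Cmin,ss = (1352/159)·f/(1−f) ≈ 12.894 μg/mL.
Difference ≈ 10.643 − 12.894 ≈ -2.251 μg/mL.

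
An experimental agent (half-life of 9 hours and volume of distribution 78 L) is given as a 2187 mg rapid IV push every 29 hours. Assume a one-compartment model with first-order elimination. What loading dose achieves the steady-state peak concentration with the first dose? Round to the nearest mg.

f = (1/2)^(29/9) ≈ 0.107155; accumulation ratio R = 1/(1−f) ≈ 1.12002.
Loading dose to hit Cmax,ss on first dose: D_load = D_maint·R ≈ 2187 × 1.12002 ≈ 2449.48 mg.

2449 mg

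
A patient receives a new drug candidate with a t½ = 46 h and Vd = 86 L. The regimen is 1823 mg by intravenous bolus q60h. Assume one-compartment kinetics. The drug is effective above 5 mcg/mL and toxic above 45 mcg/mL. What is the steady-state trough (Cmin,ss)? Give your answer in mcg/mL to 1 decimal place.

Over one 60-h interval, 60/46 ≈ 1.3043 half-lives elapse, leaving f ≈ 0.4049 of each dose.
Accumulation ratio R = 1/(1 − f) ≈ 1/0.5951 ≈ 1.6804.
Single-dose peak C₀ = D/Vd = 1823/86 ≈ 21.198 mcg/mL.
Steady-state peak Cmax,ss = C₀·R ≈ 21.198 × 1.6804 ≈ 35.621 mcg/mL.
One interval later, Cmin,ss = Cmax,ss·e^(−kτ) ≈ 35.621 × 0.4049 ≈ 14.423 mcg/mL.
Trough 14.4 mcg/mL vs MEC 5 mcg/mL: adequate.

14.4 mcg/mL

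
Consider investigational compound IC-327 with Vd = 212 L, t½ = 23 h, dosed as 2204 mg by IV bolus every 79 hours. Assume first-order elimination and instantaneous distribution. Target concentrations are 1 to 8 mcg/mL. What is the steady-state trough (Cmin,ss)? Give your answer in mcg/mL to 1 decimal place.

1.1 mcg/mL

k = ln2/t½ = ln2/23 ≈ 0.030137 h⁻¹; fraction remaining f = e^(−kτ) = e^(−0.030137×79) ≈ 0.0925.
Single-dose peak C₀ = D/Vd = 2204/212 ≈ 10.396 mcg/mL.
Steady-state trough Cmin,ss = C₀·f/(1−f) ≈ 10.396 × 0.0925/0.9075 ≈ 1.060 mcg/mL.
Trough 1.1 mcg/mL vs MEC 1 mcg/mL: adequate.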